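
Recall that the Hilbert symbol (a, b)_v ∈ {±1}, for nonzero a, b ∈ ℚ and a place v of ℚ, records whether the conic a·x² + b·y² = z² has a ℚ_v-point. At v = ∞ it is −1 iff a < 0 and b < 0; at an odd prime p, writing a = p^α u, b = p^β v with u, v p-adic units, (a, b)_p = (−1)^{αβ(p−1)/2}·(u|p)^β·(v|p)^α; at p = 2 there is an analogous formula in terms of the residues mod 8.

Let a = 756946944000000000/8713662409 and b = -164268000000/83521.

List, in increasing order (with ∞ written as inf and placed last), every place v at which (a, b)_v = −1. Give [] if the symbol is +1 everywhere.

Mod squares: a ≡ 15, b ≡ -3. Check v ∈ {∞, 2, 3, 5, 13, 17, 19}.
v=13: a=13^2·(≡7), b=13^2·(≡9) mod 13; (7|13)=-1, (9|13)=+1; (−1)^{2·2·6}·(-1)^2·(+1)^2 = +1.
v=∞: 15 > 0 and -3 < 0  ⇒  (a,b)_∞ = +1.
v=3: a=3^7·(≡2), b=3^5·(≡2) mod 3; (2|3)=-1, (2|3)=-1; (−1)^{7·5·1}·(-1)^5·(-1)^7 = -1.
v=5: a=5^9·(≡2), b=5^6·(≡3) mod 5; (2|5)=-1, (3|5)=-1; (−1)^{9·6·2}·(-1)^6·(-1)^9 = -1.
v=17: a=17^-6·(≡16), b=17^-4·(≡10) mod 17; (16|17)=+1, (10|17)=-1; (−1)^{-6·-4·8}·(+1)^-4·(-1)^-6 = +1.
v=19: a=19^-2·(≡14), b=19^0·(≡16) mod 19; (14|19)=-1, (16|19)=+1; (−1)^{-2·0·9}·(-1)^0·(+1)^-2 = +1.
v=2: v_2(a)=20, v_2(b)=8; units ≡ 7, 5 (mod 8); ε·ε+αω+βω = 1·0+20·1+8·0 ≡ 0  ⇒  (a,b)_2 = +1.
(15, -3 / ℚ) ramifies at {3, 5}: a division algebra.

[3, 5]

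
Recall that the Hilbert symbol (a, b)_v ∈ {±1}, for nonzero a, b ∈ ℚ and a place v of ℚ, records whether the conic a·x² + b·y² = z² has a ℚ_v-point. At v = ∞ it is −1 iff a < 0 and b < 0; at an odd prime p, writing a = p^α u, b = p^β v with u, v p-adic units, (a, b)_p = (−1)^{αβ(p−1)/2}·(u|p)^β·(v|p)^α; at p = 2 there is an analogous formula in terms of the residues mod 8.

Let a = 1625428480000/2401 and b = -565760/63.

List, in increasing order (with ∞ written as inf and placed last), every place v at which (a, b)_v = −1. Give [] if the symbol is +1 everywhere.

[2, 5, 7, 13]

Mod squares: a ≡ 13, b ≡ -15470. Check v ∈ {∞, 2, 3, 5, 7, 13, 17}.
v=5: a=5^4·(≡3), b=5^1·(≡1) mod 5; (3|5)=-1, (1|5)=+1; (−1)^{4·1·2}·(-1)^1·(+1)^4 = -1.
v=∞: 13 > 0 and -15470 < 0  ⇒  (a,b)_∞ = +1.
v=7: a=7^-4·(≡3), b=7^-1·(≡4) mod 7; (3|7)=-1, (4|7)=+1; (−1)^{-4·-1·3}·(-1)^-1·(+1)^-4 = -1.
v=17: a=17^2·(≡4), b=17^1·(≡9) mod 17; (4|17)=+1, (9|17)=+1; (−1)^{2·1·8}·(+1)^1·(+1)^2 = +1.
v=2: v_2(a)=12, v_2(b)=9; units ≡ 5, 1 (mod 8); ε·ε+αω+βω = 0·0+12·0+9·1 ≡ 1  ⇒  (a,b)_2 = -1.
v=3: a=3^0·(≡1), b=3^-2·(≡1) mod 3; (1|3)=+1, (1|3)=+1; (−1)^{0·-2·1}·(+1)^-2·(+1)^0 = +1.
v=13: a=13^3·(≡9), b=13^1·(≡11) mod 13; (9|13)=+1, (11|13)=-1; (−1)^{3·1·6}·(+1)^1·(-1)^3 = -1.
Ram(13, -15470) = {2, 5, 7, 13}; no ℚ_2-point on the conic.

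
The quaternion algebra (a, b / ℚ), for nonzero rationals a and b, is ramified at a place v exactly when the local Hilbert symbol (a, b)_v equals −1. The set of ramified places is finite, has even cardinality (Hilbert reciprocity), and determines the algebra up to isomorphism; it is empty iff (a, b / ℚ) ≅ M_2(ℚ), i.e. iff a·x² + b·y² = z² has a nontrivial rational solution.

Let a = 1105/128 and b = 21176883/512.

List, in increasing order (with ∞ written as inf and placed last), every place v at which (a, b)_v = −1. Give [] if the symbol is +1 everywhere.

[2, 7]

(a, b) ≡ (2210, 3094) mod (ℚ^×)²; places V = {2, 3, 5, 7, 13, 17, ∞}.
(a,b)_3: α=0, u≡2; β=4, v≡1 (mod 3); (2|3)=-1, (1|3)=+1; sign (−1)^0·-1^4·+1^0 = +1.
(a,b)_∞: sgn(2210)=+, sgn(3094)=+, so +1.
(a,b)_7: α=0, u≡3; β=1, v≡2 (mod 7); (3|7)=-1, (2|7)=+1; sign (−1)^0·-1^1·+1^0 = -1.
(a,b)_5: α=1, u≡2; β=0, v≡4 (mod 5); (2|5)=-1, (4|5)=+1; sign (−1)^0·-1^0·+1^1 = +1.
(a,b)_17: α=1, u≡11; β=1, v≡12 (mod 17); (11|17)=-1, (12|17)=-1; sign (−1)^0·-1^1·-1^1 = +1.
(a,b)_2: α=-7, β=-9; u≡1, v≡3 (mod 8); ε(u)ε(v)=0·1, αω(v)=-7·1, βω(u)=-9·0; sum ≡ 1  ⇒  -1.
(a,b)_13: α=1, u≡3; β=3, v≡9 (mod 13); (3|13)=+1, (9|13)=+1; sign (−1)^0·+1^3·+1^1 = +1.
(2210, 3094 / ℚ) ramifies at {2, 7}: a division algebra.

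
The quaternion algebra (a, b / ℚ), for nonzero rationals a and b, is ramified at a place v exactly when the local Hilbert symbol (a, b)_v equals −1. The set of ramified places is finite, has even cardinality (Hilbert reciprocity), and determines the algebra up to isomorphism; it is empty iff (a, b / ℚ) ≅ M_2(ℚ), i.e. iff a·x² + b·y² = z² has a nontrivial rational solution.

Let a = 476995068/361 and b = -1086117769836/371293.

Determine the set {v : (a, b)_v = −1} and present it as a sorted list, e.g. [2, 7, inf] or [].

[]

(a, b) ≡ (23, -143) mod (ℚ^×)²; places V = {2, 3, 11, 13, 19, 23, ∞}.
(a,b)_19: α=-2, u≡11; β=0, v≡1 (mod 19); (11|19)=+1, (1|19)=+1; sign (−1)^0·+1^0·+1^-2 = +1.
(a,b)_3: α=4, u≡2; β=6, v≡1 (mod 3); (2|3)=-1, (1|3)=+1; sign (−1)^0·-1^6·+1^4 = +1.
(a,b)_2: α=2, β=2; u≡7, v≡1 (mod 8); ε(u)ε(v)=1·0, αω(v)=2·0, βω(u)=2·0; sum ≡ 0  ⇒  +1.
(a,b)_13: α=0, u≡3; β=-5, v≡5 (mod 13); (3|13)=+1, (5|13)=-1; sign (−1)^0·+1^-5·-1^0 = +1.
(a,b)_23: α=3, u≡18; β=4, v≡2 (mod 23); (18|23)=+1, (2|23)=+1; sign (−1)^0·+1^4·+1^3 = +1.
(a,b)_11: α=2, u≡3; β=3, v≡1 (mod 11); (3|11)=+1, (1|11)=+1; sign (−1)^0·+1^3·+1^2 = +1.
(a,b)_∞: sgn(23)=+, sgn(-143)=−, so +1.
Ram(a, b) = ∅: the form 23·x² + -143·y² − z² is isotropic over every ℚ_v, so by Hasse–Minkowski it is isotropic over ℚ.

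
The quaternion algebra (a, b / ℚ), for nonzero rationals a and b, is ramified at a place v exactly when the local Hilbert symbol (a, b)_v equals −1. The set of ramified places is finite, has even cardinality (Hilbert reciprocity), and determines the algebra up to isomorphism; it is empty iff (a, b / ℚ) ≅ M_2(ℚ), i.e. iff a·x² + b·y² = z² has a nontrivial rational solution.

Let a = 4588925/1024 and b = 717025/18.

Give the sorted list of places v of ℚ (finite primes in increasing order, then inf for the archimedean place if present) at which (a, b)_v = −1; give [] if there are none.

[2, 23, 41, 43]

Mod squares: a ≡ 1517, b ≡ 57362. Check v ∈ {∞, 2, 3, 5, 11, 23, 29, 37, 41, 43}.
v=2: v_2(a)=-10, v_2(b)=-1; units ≡ 5, 1 (mod 8); ε·ε+αω+βω = 0·0+-10·0+-1·1 ≡ 1  ⇒  (a,b)_2 = -1.
v=37: a=37^1·(≡3), b=37^0·(≡33) mod 37; (3|37)=+1, (33|37)=+1; (−1)^{1·0·18}·(+1)^0·(+1)^1 = +1.
v=41: a=41^1·(≡5), b=41^0·(≡26) mod 41; (5|41)=+1, (26|41)=-1; (−1)^{1·0·20}·(+1)^0·(-1)^1 = -1.
v=5: a=5^2·(≡3), b=5^2·(≡2) mod 5; (3|5)=-1, (2|5)=-1; (−1)^{2·2·2}·(-1)^2·(-1)^2 = +1.
v=∞: 1517 > 0 and 57362 > 0  ⇒  (a,b)_∞ = +1.
v=43: a=43^0·(≡42), b=43^1·(≡21) mod 43; (42|43)=-1, (21|43)=+1; (−1)^{0·1·21}·(-1)^1·(+1)^0 = -1.
v=23: a=23^0·(≡22), b=23^1·(≡21) mod 23; (22|23)=-1, (21|23)=-1; (−1)^{0·1·11}·(-1)^1·(-1)^0 = -1.
v=29: a=29^0·(≡9), b=29^1·(≡9) mod 29; (9|29)=+1, (9|29)=+1; (−1)^{0·1·14}·(+1)^1·(+1)^0 = +1.
v=11: a=11^2·(≡8), b=11^0·(≡8) mod 11; (8|11)=-1, (8|11)=-1; (−1)^{2·0·5}·(-1)^0·(-1)^2 = +1.
v=3: a=3^0·(≡2), b=3^-2·(≡2) mod 3; (2|3)=-1, (2|3)=-1; (−1)^{0·-2·1}·(-1)^-2·(-1)^0 = +1.
|Ram(1517, 57362)| = 4, even; anisotropic at {2, 23, 41, 43}.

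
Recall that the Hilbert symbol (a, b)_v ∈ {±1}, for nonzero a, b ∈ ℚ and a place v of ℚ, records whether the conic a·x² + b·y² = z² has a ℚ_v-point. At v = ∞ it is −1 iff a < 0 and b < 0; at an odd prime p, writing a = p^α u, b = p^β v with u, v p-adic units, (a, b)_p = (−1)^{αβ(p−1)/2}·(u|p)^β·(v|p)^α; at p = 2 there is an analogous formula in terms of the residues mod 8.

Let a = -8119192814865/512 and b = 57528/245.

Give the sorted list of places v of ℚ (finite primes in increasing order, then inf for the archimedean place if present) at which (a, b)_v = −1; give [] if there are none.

(a, b) ≡ (-51596130, 7990) mod (ℚ^×)²; places V = {2, 3, 5, 7, 11, 17, 23, 37, 43, 47, ∞}.
(a,b)_∞: sgn(-51596130)=−, sgn(7990)=+, so +1.
(a,b)_7: α=0, u≡1; β=-2, v≡6 (mod 7); (1|7)=+1, (6|7)=-1; sign (−1)^0·+1^-2·-1^0 = +1.
(a,b)_3: α=3, u≡2; β=2, v≡1 (mod 3); (2|3)=-1, (1|3)=+1; sign (−1)^0·-1^2·+1^3 = +1.
(a,b)_5: α=1, u≡1; β=-1, v≡2 (mod 5); (1|5)=+1, (2|5)=-1; sign (−1)^0·+1^-1·-1^1 = -1.
(a,b)_43: α=1, u≡19; β=0, v≡17 (mod 43); (19|43)=-1, (17|43)=+1; sign (−1)^0·-1^0·+1^1 = +1.
(a,b)_11: α=2, u≡7; β=0, v≡3 (mod 11); (7|11)=-1, (3|11)=+1; sign (−1)^0·-1^0·+1^2 = +1.
(a,b)_17: α=2, u≡15; β=1, v≡5 (mod 17); (15|17)=+1, (5|17)=-1; sign (−1)^0·+1^1·-1^2 = +1.
(a,b)_2: α=-9, β=3; u≡7, v≡3 (mod 8); ε(u)ε(v)=1·1, αω(v)=-9·1, βω(u)=3·0; sum ≡ 0  ⇒  +1.
(a,b)_47: α=1, u≡24; β=1, v≡19 (mod 47); (24|47)=+1, (19|47)=-1; sign (−1)^1·+1^1·-1^1 = +1.
(a,b)_23: α=1, u≡18; β=0, v≡8 (mod 23); (18|23)=+1, (8|23)=+1; sign (−1)^0·+1^0·+1^1 = +1.
(a,b)_37: α=1, u≡28; β=0, v≡19 (mod 37); (28|37)=+1, (19|37)=-1; sign (−1)^0·+1^0·-1^1 = -1.
Ram(-51596130, 7990) = {5, 37}; no ℚ_5-point on the conic.

[5, 37]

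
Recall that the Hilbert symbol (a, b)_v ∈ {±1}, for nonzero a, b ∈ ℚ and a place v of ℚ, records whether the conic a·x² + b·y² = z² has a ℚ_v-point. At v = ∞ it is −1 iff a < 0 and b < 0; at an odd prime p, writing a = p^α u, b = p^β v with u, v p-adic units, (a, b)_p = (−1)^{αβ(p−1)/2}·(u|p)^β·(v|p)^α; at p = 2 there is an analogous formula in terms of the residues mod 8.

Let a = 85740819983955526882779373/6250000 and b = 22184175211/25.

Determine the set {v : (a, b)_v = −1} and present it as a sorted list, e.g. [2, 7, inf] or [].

(a, b) ≡ (37, 346579) mod (ℚ^×)²; places V = {2, 5, 11, 17, 19, 23, 29, 37, ∞}.
(a,b)_19: α=6, u≡12; β=1, v≡6 (mod 19); (12|19)=-1, (6|19)=+1; sign (−1)^0·-1^1·+1^6 = -1.
(a,b)_∞: sgn(37)=+, sgn(346579)=+, so +1.
(a,b)_11: α=0, u≡1; β=2, v≡8 (mod 11); (1|11)=+1, (8|11)=-1; sign (−1)^0·+1^2·-1^0 = +1.
(a,b)_29: α=2, u≡21; β=1, v≡10 (mod 29); (21|29)=-1, (10|29)=-1; sign (−1)^0·-1^1·-1^2 = -1.
(a,b)_17: α=2, u≡7; β=1, v≡2 (mod 17); (7|17)=-1, (2|17)=+1; sign (−1)^0·-1^1·+1^2 = -1.
(a,b)_5: α=-8, u≡3; β=-2, v≡1 (mod 5); (3|5)=-1, (1|5)=+1; sign (−1)^0·-1^-2·+1^-8 = +1.
(a,b)_23: α=6, u≡22; β=2, v≡22 (mod 23); (22|23)=-1, (22|23)=-1; sign (−1)^0·-1^2·-1^6 = +1.
(a,b)_37: α=3, u≡10; β=1, v≡19 (mod 37); (10|37)=+1, (19|37)=-1; sign (−1)^0·+1^1·-1^3 = -1.
(a,b)_2: α=-4, β=0; u≡5, v≡3 (mod 8); ε(u)ε(v)=0·1, αω(v)=-4·1, βω(u)=0·1; sum ≡ 0  ⇒  +1.
Ram(37, 346579) = {17, 19, 29, 37}; no ℚ_17-point on the conic.

[17, 19, 29, 37]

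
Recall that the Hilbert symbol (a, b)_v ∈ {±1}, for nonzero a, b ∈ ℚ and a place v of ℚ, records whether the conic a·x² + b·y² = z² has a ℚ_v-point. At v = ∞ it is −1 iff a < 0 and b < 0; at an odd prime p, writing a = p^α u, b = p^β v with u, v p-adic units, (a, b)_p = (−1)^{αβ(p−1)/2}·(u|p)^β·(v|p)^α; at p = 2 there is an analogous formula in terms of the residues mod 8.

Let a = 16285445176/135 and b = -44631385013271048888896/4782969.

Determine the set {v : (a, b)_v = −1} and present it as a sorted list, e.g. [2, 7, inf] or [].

Mod squares: a ≡ 4290, b ≡ -1001. Check v ∈ {∞, 2, 3, 5, 7, 11, 13, 17}.
v=17: a=17^0·(≡12), b=17^2·(≡16) mod 17; (12|17)=-1, (16|17)=+1; (−1)^{0·2·8}·(-1)^2·(+1)^0 = +1.
v=3: a=3^-3·(≡2), b=3^-14·(≡1) mod 3; (2|3)=-1, (1|3)=+1; (−1)^{-3·-14·1}·(-1)^-14·(+1)^-3 = +1.
v=11: a=11^3·(≡3), b=11^5·(≡10) mod 11; (3|11)=+1, (10|11)=-1; (−1)^{3·5·5}·(+1)^5·(-1)^3 = +1.
v=2: v_2(a)=3, v_2(b)=6; units ≡ 1, 7 (mod 8); ε·ε+αω+βω = 0·1+3·0+6·0 ≡ 0  ⇒  (a,b)_2 = +1.
v=7: a=7^6·(≡3), b=7^9·(≡2) mod 7; (3|7)=-1, (2|7)=+1; (−1)^{6·9·3}·(-1)^9·(+1)^6 = -1.
v=5: a=5^-1·(≡3), b=5^0·(≡1) mod 5; (3|5)=-1, (1|5)=+1; (−1)^{-1·0·2}·(-1)^0·(+1)^-1 = +1.
v=13: a=13^1·(≡5), b=13^5·(≡10) mod 13; (5|13)=-1, (10|13)=+1; (−1)^{1·5·6}·(-1)^5·(+1)^1 = -1.
v=∞: 4290 > 0 and -1001 < 0  ⇒  (a,b)_∞ = +1.
(4290, -1001 / ℚ) ramifies at {7, 13}: a division algebra.

[7, 13]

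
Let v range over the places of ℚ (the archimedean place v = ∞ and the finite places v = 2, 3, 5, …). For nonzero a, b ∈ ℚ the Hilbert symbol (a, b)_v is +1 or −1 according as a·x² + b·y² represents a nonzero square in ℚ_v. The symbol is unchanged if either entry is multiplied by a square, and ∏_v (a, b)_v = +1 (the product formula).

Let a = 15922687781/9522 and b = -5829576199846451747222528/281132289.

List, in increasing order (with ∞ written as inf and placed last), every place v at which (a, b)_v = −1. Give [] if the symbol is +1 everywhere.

Mod squares: a ≡ 2175082, b ≡ -2717. Check v ∈ {∞, 2, 3, 7, 11, 13, 17, 19, 23, 37}.
v=3: a=3^-2·(≡1), b=3^-12·(≡1) mod 3; (1|3)=+1, (1|3)=+1; (−1)^{-2·-12·1}·(+1)^-12·(+1)^-2 = +1.
v=17: a=17^1·(≡4), b=17^2·(≡14) mod 17; (4|17)=+1, (14|17)=-1; (−1)^{1·2·8}·(+1)^2·(-1)^1 = -1.
v=37: a=37^1·(≡30), b=37^2·(≡16) mod 37; (30|37)=+1, (16|37)=+1; (−1)^{1·2·18}·(+1)^2·(+1)^1 = +1.
v=11: a=11^4·(≡10), b=11^7·(≡7) mod 11; (10|11)=-1, (7|11)=-1; (−1)^{4·7·5}·(-1)^7·(-1)^4 = -1.
v=13: a=13^1·(≡1), b=13^3·(≡3) mod 13; (1|13)=+1, (3|13)=+1; (−1)^{1·3·6}·(+1)^3·(+1)^1 = +1.
v=23: a=23^-2·(≡18), b=23^-2·(≡15) mod 23; (18|23)=+1, (15|23)=-1; (−1)^{-2·-2·11}·(+1)^-2·(-1)^-2 = +1.
v=7: a=7^1·(≡3), b=7^2·(≡5) mod 7; (3|7)=-1, (5|7)=-1; (−1)^{1·2·3}·(-1)^2·(-1)^1 = -1.
v=∞: 2175082 > 0 and -2717 < 0  ⇒  (a,b)_∞ = +1.
v=19: a=19^1·(≡15), b=19^3·(≡9) mod 19; (15|19)=-1, (9|19)=+1; (−1)^{1·3·9}·(-1)^3·(+1)^1 = +1.
v=2: v_2(a)=-1, v_2(b)=10; units ≡ 5, 3 (mod 8); ε·ε+αω+βω = 0·1+-1·1+10·1 ≡ 1  ⇒  (a,b)_2 = -1.
Ram(2175082, -2717) = {2, 7, 11, 17}; no ℚ_2-point on the conic.

[2, 7, 11, 17]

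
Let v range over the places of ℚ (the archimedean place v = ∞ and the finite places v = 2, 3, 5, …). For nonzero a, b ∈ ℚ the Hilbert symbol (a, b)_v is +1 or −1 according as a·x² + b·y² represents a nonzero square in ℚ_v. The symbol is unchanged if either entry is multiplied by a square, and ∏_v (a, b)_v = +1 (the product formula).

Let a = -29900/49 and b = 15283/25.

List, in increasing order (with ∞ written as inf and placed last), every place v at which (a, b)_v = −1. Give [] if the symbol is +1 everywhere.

Mod squares: a ≡ -299, b ≡ 15283. Check v ∈ {∞, 2, 5, 7, 13, 17, 23, 29, 31}.
v=29: a=29^0·(≡13), b=29^1·(≡6) mod 29; (13|29)=+1, (6|29)=+1; (−1)^{0·1·14}·(+1)^1·(+1)^0 = +1.
v=31: a=31^0·(≡6), b=31^1·(≡16) mod 31; (6|31)=-1, (16|31)=+1; (−1)^{0·1·15}·(-1)^1·(+1)^0 = -1.
v=17: a=17^0·(≡7), b=17^1·(≡4) mod 17; (7|17)=-1, (4|17)=+1; (−1)^{0·1·8}·(-1)^1·(+1)^0 = -1.
v=5: a=5^2·(≡1), b=5^-2·(≡3) mod 5; (1|5)=+1, (3|5)=-1; (−1)^{2·-2·2}·(+1)^-2·(-1)^2 = +1.
v=23: a=23^1·(≡19), b=23^0·(≡17) mod 23; (19|23)=-1, (17|23)=-1; (−1)^{1·0·11}·(-1)^0·(-1)^1 = -1.
v=∞: -299 < 0 and 15283 > 0  ⇒  (a,b)_∞ = +1.
v=7: a=7^-2·(≡4), b=7^0·(≡4) mod 7; (4|7)=+1, (4|7)=+1; (−1)^{-2·0·3}·(+1)^0·(+1)^-2 = +1.
v=2: v_2(a)=2, v_2(b)=0; units ≡ 5, 3 (mod 8); ε·ε+αω+βω = 0·1+2·1+0·1 ≡ 0  ⇒  (a,b)_2 = +1.
v=13: a=13^1·(≡4), b=13^0·(≡5) mod 13; (4|13)=+1, (5|13)=-1; (−1)^{1·0·6}·(+1)^0·(-1)^1 = -1.
Ram(-299, 15283) = {13, 17, 23, 31}; no ℚ_13-point on the conic.

[13, 17, 23, 31]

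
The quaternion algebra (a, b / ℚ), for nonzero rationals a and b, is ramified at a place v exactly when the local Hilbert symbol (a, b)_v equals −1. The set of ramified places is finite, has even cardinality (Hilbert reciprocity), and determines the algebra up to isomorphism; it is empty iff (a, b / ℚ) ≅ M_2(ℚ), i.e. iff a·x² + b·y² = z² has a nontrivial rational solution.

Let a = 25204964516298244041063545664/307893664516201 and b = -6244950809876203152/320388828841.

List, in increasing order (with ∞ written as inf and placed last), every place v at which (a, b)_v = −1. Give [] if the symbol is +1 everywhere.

(a, b) ≡ (221, -10353) mod (ℚ^×)²; places V = {2, 3, 7, 13, 17, 19, 29, 31, ∞}.
(a,b)_19: α=-2, u≡8; β=-2, v≡3 (mod 19); (8|19)=-1, (3|19)=-1; sign (−1)^0·-1^-2·-1^-2 = +1.
(a,b)_∞: sgn(221)=+, sgn(-10353)=−, so +1.
(a,b)_7: α=10, u≡2; β=7, v≡3 (mod 7); (2|7)=+1, (3|7)=-1; sign (−1)^0·+1^7·-1^10 = +1.
(a,b)_31: α=-8, u≡19; β=-6, v≡1 (mod 31); (19|31)=+1, (1|31)=+1; sign (−1)^0·+1^-6·+1^-8 = +1.
(a,b)_13: α=3, u≡3; β=2, v≡5 (mod 13); (3|13)=+1, (5|13)=-1; sign (−1)^0·+1^2·-1^3 = -1.
(a,b)_2: α=6, β=4; u≡5, v≡7 (mod 8); ε(u)ε(v)=0·1, αω(v)=6·0, βω(u)=4·1; sum ≡ 0  ⇒  +1.
(a,b)_29: α=2, u≡18; β=1, v≡22 (mod 29); (18|29)=-1, (22|29)=+1; sign (−1)^0·-1^1·+1^2 = -1.
(a,b)_17: α=5, u≡1; β=3, v≡14 (mod 17); (1|17)=+1, (14|17)=-1; sign (−1)^0·+1^3·-1^5 = -1.
(a,b)_3: α=12, u≡2; β=9, v≡2 (mod 3); (2|3)=-1, (2|3)=-1; sign (−1)^0·-1^9·-1^12 = -1.
|Ram(221, -10353)| = 4, even; anisotropic at {3, 13, 17, 29}.

[3, 13, 17, 29]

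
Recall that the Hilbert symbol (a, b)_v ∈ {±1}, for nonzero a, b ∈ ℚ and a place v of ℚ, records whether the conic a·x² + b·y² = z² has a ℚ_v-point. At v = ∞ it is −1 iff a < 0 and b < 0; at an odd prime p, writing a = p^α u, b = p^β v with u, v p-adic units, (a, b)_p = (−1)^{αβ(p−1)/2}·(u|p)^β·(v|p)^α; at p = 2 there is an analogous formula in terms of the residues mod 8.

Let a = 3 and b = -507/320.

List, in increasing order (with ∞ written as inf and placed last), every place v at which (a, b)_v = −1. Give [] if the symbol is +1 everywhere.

(a, b) ≡ (3, -15) mod (ℚ^×)²; places V = {2, 3, 5, 13, ∞}.
(a,b)_2: α=0, β=-6; u≡3, v≡1 (mod 8); ε(u)ε(v)=1·0, αω(v)=0·0, βω(u)=-6·1; sum ≡ 0  ⇒  +1.
(a,b)_∞: sgn(3)=+, sgn(-15)=−, so +1.
(a,b)_13: α=0, u≡3; β=2, v≡11 (mod 13); (3|13)=+1, (11|13)=-1; sign (−1)^0·+1^2·-1^0 = +1.
(a,b)_3: α=1, u≡1; β=1, v≡1 (mod 3); (1|3)=+1, (1|3)=+1; sign (−1)^1·+1^1·+1^1 = -1.
(a,b)_5: α=0, u≡3; β=-1, v≡2 (mod 5); (3|5)=-1, (2|5)=-1; sign (−1)^0·-1^-1·-1^0 = -1.
|Ram(3, -15)| = 2, even; anisotropic at {3, 5}.

[3, 5]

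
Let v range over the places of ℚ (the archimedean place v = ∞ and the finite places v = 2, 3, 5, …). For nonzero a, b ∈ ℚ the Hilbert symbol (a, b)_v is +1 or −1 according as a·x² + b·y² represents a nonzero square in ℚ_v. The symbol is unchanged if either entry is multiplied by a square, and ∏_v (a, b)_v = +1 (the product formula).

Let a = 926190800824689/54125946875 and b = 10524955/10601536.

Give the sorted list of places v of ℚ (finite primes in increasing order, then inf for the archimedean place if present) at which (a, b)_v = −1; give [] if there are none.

Mod squares: a ≡ 35, b ≡ 595. Check v ∈ {∞, 2, 3, 5, 7, 11, 13, 17, 19, 29, 37}.
v=37: a=37^0·(≡31), b=37^-2·(≡21) mod 37; (31|37)=-1, (21|37)=+1; (−1)^{0·-2·18}·(-1)^-2·(+1)^0 = +1.
v=11: a=11^-4·(≡8), b=11^-2·(≡1) mod 11; (8|11)=-1, (1|11)=+1; (−1)^{-4·-2·5}·(-1)^-2·(+1)^-4 = +1.
v=2: v_2(a)=0, v_2(b)=-6; units ≡ 3, 3 (mod 8); ε·ε+αω+βω = 1·1+0·1+-6·1 ≡ 1  ⇒  (a,b)_2 = -1.
v=17: a=17^2·(≡8), b=17^1·(≡2) mod 17; (8|17)=+1, (2|17)=+1; (−1)^{2·1·8}·(+1)^1·(+1)^2 = +1.
v=29: a=29^2·(≡22), b=29^0·(≡12) mod 29; (22|29)=+1, (12|29)=-1; (−1)^{2·0·14}·(+1)^0·(-1)^2 = +1.
v=13: a=13^-2·(≡10), b=13^0·(≡9) mod 13; (10|13)=+1, (9|13)=+1; (−1)^{-2·0·6}·(+1)^0·(+1)^-2 = +1.
v=5: a=5^-5·(≡3), b=5^1·(≡1) mod 5; (3|5)=-1, (1|5)=+1; (−1)^{-5·1·2}·(-1)^1·(+1)^-5 = -1.
v=7: a=7^-1·(≡3), b=7^3·(≡4) mod 7; (3|7)=-1, (4|7)=+1; (−1)^{-1·3·3}·(-1)^3·(+1)^-1 = +1.
v=3: a=3^4·(≡2), b=3^0·(≡1) mod 3; (2|3)=-1, (1|3)=+1; (−1)^{4·0·1}·(-1)^0·(+1)^4 = +1.
v=19: a=19^6·(≡5), b=19^2·(≡6) mod 19; (5|19)=+1, (6|19)=+1; (−1)^{6·2·9}·(+1)^2·(+1)^6 = +1.
v=∞: 35 > 0 and 595 > 0  ⇒  (a,b)_∞ = +1.
Ram(35, 595) = {2, 5}; no ℚ_2-point on the conic.

[2, 5]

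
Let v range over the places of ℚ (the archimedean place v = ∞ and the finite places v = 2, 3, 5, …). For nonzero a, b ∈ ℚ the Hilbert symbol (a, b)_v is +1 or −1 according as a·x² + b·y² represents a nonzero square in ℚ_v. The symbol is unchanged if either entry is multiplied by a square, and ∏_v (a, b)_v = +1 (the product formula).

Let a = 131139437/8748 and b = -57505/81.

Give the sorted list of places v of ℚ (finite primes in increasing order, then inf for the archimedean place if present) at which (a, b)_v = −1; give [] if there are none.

[2, 3, 7, 53]

(a, b) ≡ (159, -57505) mod (ℚ^×)²; places V = {2, 3, 5, 7, 11, 13, 31, 53, ∞}.
(a,b)_∞: sgn(159)=+, sgn(-57505)=−, so +1.
(a,b)_11: α=4, u≡1; β=0, v≡9 (mod 11); (1|11)=+1, (9|11)=+1; sign (−1)^0·+1^0·+1^4 = +1.
(a,b)_3: α=-7, u≡2; β=-4, v≡2 (mod 3); (2|3)=-1, (2|3)=-1; sign (−1)^0·-1^-4·-1^-7 = -1.
(a,b)_53: α=1, u≡8; β=1, v≡1 (mod 53); (8|53)=-1, (1|53)=+1; sign (−1)^0·-1^1·+1^1 = -1.
(a,b)_2: α=-2, β=0; u≡7, v≡7 (mod 8); ε(u)ε(v)=1·1, αω(v)=-2·0, βω(u)=0·0; sum ≡ 1  ⇒  -1.
(a,b)_31: α=0, u≡28; β=1, v≡28 (mod 31); (28|31)=+1, (28|31)=+1; sign (−1)^0·+1^1·+1^0 = +1.
(a,b)_13: α=2, u≡10; β=0, v≡11 (mod 13); (10|13)=+1, (11|13)=-1; sign (−1)^0·+1^0·-1^2 = +1.
(a,b)_5: α=0, u≡4; β=1, v≡4 (mod 5); (4|5)=+1, (4|5)=+1; sign (−1)^0·+1^1·+1^0 = +1.
(a,b)_7: α=0, u≡6; β=1, v≡6 (mod 7); (6|7)=-1, (6|7)=-1; sign (−1)^0·-1^1·-1^0 = -1.
Ram(159, -57505) = {2, 3, 7, 53}; no ℚ_2-point on the conic.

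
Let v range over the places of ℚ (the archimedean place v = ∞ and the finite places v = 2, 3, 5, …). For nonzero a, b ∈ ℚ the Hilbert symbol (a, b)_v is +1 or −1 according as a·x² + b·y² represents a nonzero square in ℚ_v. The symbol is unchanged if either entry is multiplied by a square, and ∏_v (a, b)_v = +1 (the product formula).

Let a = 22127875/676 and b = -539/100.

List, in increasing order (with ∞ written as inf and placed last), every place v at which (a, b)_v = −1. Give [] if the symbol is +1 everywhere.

[7, 19]

Mod squares: a ≡ 7315, b ≡ -11. Check v ∈ {∞, 2, 5, 7, 11, 13, 19}.
v=13: a=13^-2·(≡4), b=13^0·(≡8) mod 13; (4|13)=+1, (8|13)=-1; (−1)^{-2·0·6}·(+1)^0·(-1)^-2 = +1.
v=11: a=11^3·(≡3), b=11^1·(≡6) mod 11; (3|11)=+1, (6|11)=-1; (−1)^{3·1·5}·(+1)^1·(-1)^3 = +1.
v=5: a=5^3·(≡3), b=5^-2·(≡4) mod 5; (3|5)=-1, (4|5)=+1; (−1)^{3·-2·2}·(-1)^-2·(+1)^3 = +1.
v=2: v_2(a)=-2, v_2(b)=-2; units ≡ 3, 5 (mod 8); ε·ε+αω+βω = 1·0+-2·1+-2·1 ≡ 0  ⇒  (a,b)_2 = +1.
v=19: a=19^1·(≡7), b=19^0·(≡10) mod 19; (7|19)=+1, (10|19)=-1; (−1)^{1·0·9}·(+1)^0·(-1)^1 = -1.
v=∞: 7315 > 0 and -11 < 0  ⇒  (a,b)_∞ = +1.
v=7: a=7^1·(≡4), b=7^2·(≡5) mod 7; (4|7)=+1, (5|7)=-1; (−1)^{1·2·3}·(+1)^2·(-1)^1 = -1.
(7315, -11 / ℚ) ramifies at {7, 19}: a division algebra.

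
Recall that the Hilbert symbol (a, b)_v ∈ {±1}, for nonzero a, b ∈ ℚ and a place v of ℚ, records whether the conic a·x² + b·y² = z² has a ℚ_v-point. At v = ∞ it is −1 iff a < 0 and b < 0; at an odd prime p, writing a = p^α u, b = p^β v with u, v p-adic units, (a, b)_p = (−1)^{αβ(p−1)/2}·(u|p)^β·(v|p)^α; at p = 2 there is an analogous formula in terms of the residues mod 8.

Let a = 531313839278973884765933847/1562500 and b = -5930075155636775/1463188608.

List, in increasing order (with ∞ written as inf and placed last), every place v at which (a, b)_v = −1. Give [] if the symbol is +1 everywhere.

[13, 17, 19, 31]

(a, b) ≡ (527, -8398) mod (ℚ^×)²; places V = {2, 3, 5, 7, 11, 13, 17, 19, 23, 31, 41, ∞}.
(a,b)_13: α=2, u≡8; β=1, v≡4 (mod 13); (8|13)=-1, (4|13)=+1; sign (−1)^0·-1^1·+1^2 = -1.
(a,b)_3: α=2, u≡2; β=-2, v≡2 (mod 3); (2|3)=-1, (2|3)=-1; sign (−1)^0·-1^-2·-1^2 = +1.
(a,b)_17: α=7, u≡7; β=3, v≡4 (mod 17); (7|17)=-1, (4|17)=+1; sign (−1)^0·-1^3·+1^7 = -1.
(a,b)_31: α=5, u≡22; β=2, v≡29 (mod 31); (22|31)=-1, (29|31)=-1; sign (−1)^0·-1^2·-1^5 = -1.
(a,b)_2: α=-2, β=-7; u≡7, v≡1 (mod 8); ε(u)ε(v)=1·0, αω(v)=-2·0, βω(u)=-7·0; sum ≡ 0  ⇒  +1.
(a,b)_23: α=0, u≡14; β=-2, v≡15 (mod 23); (14|23)=-1, (15|23)=-1; sign (−1)^0·-1^-2·-1^0 = +1.
(a,b)_41: α=2, u≡28; β=2, v≡14 (mod 41); (28|41)=-1, (14|41)=-1; sign (−1)^0·-1^2·-1^2 = +1.
(a,b)_19: α=2, u≡10; β=1, v≡13 (mod 19); (10|19)=-1, (13|19)=-1; sign (−1)^0·-1^1·-1^2 = -1.
(a,b)_∞: sgn(527)=+, sgn(-8398)=−, so +1.
(a,b)_7: α=2, u≡4; β=-4, v≡2 (mod 7); (4|7)=+1, (2|7)=+1; sign (−1)^0·+1^-4·+1^2 = +1.
(a,b)_5: α=-8, u≡3; β=2, v≡3 (mod 5); (3|5)=-1, (3|5)=-1; sign (−1)^0·-1^2·-1^-8 = +1.
(a,b)_11: α=0, u≡8; β=2, v≡2 (mod 11); (8|11)=-1, (2|11)=-1; sign (−1)^0·-1^2·-1^0 = +1.
(527, -8398 / ℚ) ramifies at {13, 17, 19, 31}: a division algebra.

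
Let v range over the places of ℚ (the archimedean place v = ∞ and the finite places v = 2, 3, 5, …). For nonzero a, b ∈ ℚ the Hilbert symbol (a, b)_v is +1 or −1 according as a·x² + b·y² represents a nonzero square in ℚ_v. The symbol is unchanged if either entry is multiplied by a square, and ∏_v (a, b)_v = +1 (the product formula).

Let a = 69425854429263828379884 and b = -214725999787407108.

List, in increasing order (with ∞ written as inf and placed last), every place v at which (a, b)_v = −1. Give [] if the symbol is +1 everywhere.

[2, 11, 17, 19]

(a, b) ≡ (51, -57057) mod (ℚ^×)²; places V = {2, 3, 7, 11, 13, 17, 19, ∞}.
(a,b)_∞: sgn(51)=+, sgn(-57057)=−, so +1.
(a,b)_7: α=4, u≡4; β=3, v≡1 (mod 7); (4|7)=+1, (1|7)=+1; sign (−1)^0·+1^3·+1^4 = +1.
(a,b)_19: α=4, u≡2; β=3, v≡3 (mod 19); (2|19)=-1, (3|19)=-1; sign (−1)^0·-1^3·-1^4 = -1.
(a,b)_11: α=4, u≡7; β=3, v≡4 (mod 11); (7|11)=-1, (4|11)=+1; sign (−1)^0·-1^3·+1^4 = -1.
(a,b)_17: α=3, u≡6; β=2, v≡10 (mod 17); (6|17)=-1, (10|17)=-1; sign (−1)^0·-1^2·-1^3 = -1.
(a,b)_3: α=3, u≡2; β=3, v≡1 (mod 3); (2|3)=-1, (1|3)=+1; sign (−1)^1·-1^3·+1^3 = +1.
(a,b)_13: α=4, u≡3; β=3, v≡5 (mod 13); (3|13)=+1, (5|13)=-1; sign (−1)^0·+1^3·-1^4 = +1.
(a,b)_2: α=2, β=2; u≡3, v≡7 (mod 8); ε(u)ε(v)=1·1, αω(v)=2·0, βω(u)=2·1; sum ≡ 1  ⇒  -1.
(51, -57057 / ℚ) ramifies at {2, 11, 17, 19}: a division algebra.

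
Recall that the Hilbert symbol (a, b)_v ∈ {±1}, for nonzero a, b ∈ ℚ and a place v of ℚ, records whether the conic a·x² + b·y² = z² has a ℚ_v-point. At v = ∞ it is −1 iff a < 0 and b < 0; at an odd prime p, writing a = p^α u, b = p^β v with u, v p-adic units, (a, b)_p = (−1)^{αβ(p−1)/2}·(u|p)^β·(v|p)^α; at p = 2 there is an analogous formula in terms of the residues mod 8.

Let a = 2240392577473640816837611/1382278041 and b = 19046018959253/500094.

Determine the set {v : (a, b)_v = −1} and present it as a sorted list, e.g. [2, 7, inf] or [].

(a, b) ≡ (9331, 1876072198) mod (ℚ^×)²; places V = {2, 3, 7, 11, 13, 17, 19, 29, 31, 37, 43, ∞}.
(a,b)_43: α=3, u≡29; β=1, v≡38 (mod 43); (29|43)=-1, (38|43)=+1; sign (−1)^1·-1^1·+1^3 = +1.
(a,b)_2: α=0, β=-1; u≡3, v≡3 (mod 8); ε(u)ε(v)=1·1, αω(v)=0·1, βω(u)=-1·1; sum ≡ 0  ⇒  +1.
(a,b)_19: α=0, u≡12; β=1, v≡16 (mod 19); (12|19)=-1, (16|19)=+1; sign (−1)^0·-1^1·+1^0 = -1.
(a,b)_3: α=-14, u≡1; β=-6, v≡1 (mod 3); (1|3)=+1, (1|3)=+1; sign (−1)^0·+1^-6·+1^-14 = +1.
(a,b)_13: α=8, u≡1; β=3, v≡3 (mod 13); (1|13)=+1, (3|13)=+1; sign (−1)^0·+1^3·+1^8 = +1.
(a,b)_11: α=2, u≡4; β=1, v≡8 (mod 11); (4|11)=+1, (8|11)=-1; sign (−1)^0·+1^1·-1^2 = +1.
(a,b)_29: α=0, u≡4; β=2, v≡9 (mod 29); (4|29)=+1, (9|29)=+1; sign (−1)^0·+1^2·+1^0 = +1.
(a,b)_7: α=1, u≡5; β=-3, v≡3 (mod 7); (5|7)=-1, (3|7)=-1; sign (−1)^1·-1^-3·-1^1 = -1.
(a,b)_∞: sgn(9331)=+, sgn(1876072198)=+, so +1.
(a,b)_31: α=3, u≡3; β=1, v≡20 (mod 31); (3|31)=-1, (20|31)=+1; sign (−1)^1·-1^1·+1^3 = +1.
(a,b)_17: α=-2, u≡2; β=0, v≡9 (mod 17); (2|17)=+1, (9|17)=+1; sign (−1)^0·+1^0·+1^-2 = +1.
(a,b)_37: α=2, u≡36; β=1, v≡22 (mod 37); (36|37)=+1, (22|37)=-1; sign (−1)^0·+1^1·-1^2 = +1.
|Ram(9331, 1876072198)| = 2, even; anisotropic at {7, 19}.

[7, 19]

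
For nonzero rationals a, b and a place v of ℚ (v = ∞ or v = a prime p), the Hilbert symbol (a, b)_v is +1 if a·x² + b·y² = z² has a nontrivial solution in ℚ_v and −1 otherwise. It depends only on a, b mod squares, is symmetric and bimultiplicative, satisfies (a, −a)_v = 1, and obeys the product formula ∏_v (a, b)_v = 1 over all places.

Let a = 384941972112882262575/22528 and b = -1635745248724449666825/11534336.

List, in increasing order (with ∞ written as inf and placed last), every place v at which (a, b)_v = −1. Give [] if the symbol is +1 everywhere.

[2, 11, 29, 41]

(a, b) ≡ (12634314, -113883) mod (ℚ^×)²; places V = {2, 3, 5, 7, 11, 17, 19, 23, 29, 41, ∞}.
(a,b)_7: α=1, u≡2; β=1, v≡6 (mod 7); (2|7)=+1, (6|7)=-1; sign (−1)^1·+1^1·-1^1 = +1.
(a,b)_5: α=2, u≡1; β=2, v≡2 (mod 5); (1|5)=+1, (2|5)=-1; sign (−1)^0·+1^2·-1^2 = +1.
(a,b)_3: α=1, u≡2; β=5, v≡1 (mod 3); (2|3)=-1, (1|3)=+1; sign (−1)^1·-1^5·+1^1 = +1.
(a,b)_29: α=1, u≡7; β=3, v≡21 (mod 29); (7|29)=+1, (21|29)=-1; sign (−1)^0·+1^3·-1^1 = -1.
(a,b)_2: α=-11, β=-20; u≡5, v≡5 (mod 8); ε(u)ε(v)=0·0, αω(v)=-11·1, βω(u)=-20·1; sum ≡ 1  ⇒  -1.
(a,b)_∞: sgn(12634314)=+, sgn(-113883)=−, so +1.
(a,b)_11: α=-1, u≡1; β=-1, v≡1 (mod 11); (1|11)=+1, (1|11)=+1; sign (−1)^1·+1^-1·+1^-1 = -1.
(a,b)_23: α=3, u≡16; β=2, v≡3 (mod 23); (16|23)=+1, (3|23)=+1; sign (−1)^0·+1^2·+1^3 = +1.
(a,b)_19: α=2, u≡16; β=2, v≡15 (mod 19); (16|19)=+1, (15|19)=-1; sign (−1)^0·+1^2·-1^2 = +1.
(a,b)_17: α=4, u≡4; β=3, v≡8 (mod 17); (4|17)=+1, (8|17)=+1; sign (−1)^0·+1^3·+1^4 = +1.
(a,b)_41: α=3, u≡20; β=2, v≡14 (mod 41); (20|41)=+1, (14|41)=-1; sign (−1)^0·+1^2·-1^3 = -1.
|Ram(12634314, -113883)| = 4, even; anisotropic at {2, 11, 29, 41}.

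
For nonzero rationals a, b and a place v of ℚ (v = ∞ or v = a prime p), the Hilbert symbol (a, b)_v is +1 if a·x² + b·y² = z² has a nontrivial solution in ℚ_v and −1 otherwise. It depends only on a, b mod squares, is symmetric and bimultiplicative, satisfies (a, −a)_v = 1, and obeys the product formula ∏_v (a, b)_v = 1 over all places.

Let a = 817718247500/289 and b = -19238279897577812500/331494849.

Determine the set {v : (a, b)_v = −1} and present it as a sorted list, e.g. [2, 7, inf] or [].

[2, 41]

Mod squares: a ≡ 11, b ≡ -205. Check v ∈ {∞, 2, 3, 5, 7, 11, 13, 17, 19, 41}.
v=13: a=13^0·(≡8), b=13^2·(≡12) mod 13; (8|13)=-1, (12|13)=+1; (−1)^{0·2·6}·(-1)^2·(+1)^0 = +1.
v=17: a=17^-2·(≡6), b=17^-4·(≡2) mod 17; (6|17)=-1, (2|17)=+1; (−1)^{-2·-4·8}·(-1)^-4·(+1)^-2 = +1.
v=3: a=3^0·(≡2), b=3^-4·(≡2) mod 3; (2|3)=-1, (2|3)=-1; (−1)^{0·-4·1}·(-1)^-4·(-1)^0 = +1.
v=41: a=41^2·(≡24), b=41^3·(≡10) mod 41; (24|41)=-1, (10|41)=+1; (−1)^{2·3·20}·(-1)^3·(+1)^2 = -1.
v=∞: 11 > 0 and -205 < 0  ⇒  (a,b)_∞ = +1.
v=2: v_2(a)=2, v_2(b)=2; units ≡ 3, 3 (mod 8); ε·ε+αω+βω = 1·1+2·1+2·1 ≡ 1  ⇒  (a,b)_2 = -1.
v=11: a=11^1·(≡9), b=11^4·(≡1) mod 11; (9|11)=+1, (1|11)=+1; (−1)^{1·4·5}·(+1)^4·(+1)^1 = +1.
v=5: a=5^4·(≡4), b=5^7·(≡1) mod 5; (4|5)=+1, (1|5)=+1; (−1)^{4·7·2}·(+1)^7·(+1)^4 = +1.
v=19: a=19^2·(≡7), b=19^2·(≡9) mod 19; (7|19)=+1, (9|19)=+1; (−1)^{2·2·9}·(+1)^2·(+1)^2 = +1.
v=7: a=7^2·(≡1), b=7^-2·(≡6) mod 7; (1|7)=+1, (6|7)=-1; (−1)^{2·-2·3}·(+1)^-2·(-1)^2 = +1.
Ram(11, -205) = {2, 41}; no ℚ_2-point on the conic.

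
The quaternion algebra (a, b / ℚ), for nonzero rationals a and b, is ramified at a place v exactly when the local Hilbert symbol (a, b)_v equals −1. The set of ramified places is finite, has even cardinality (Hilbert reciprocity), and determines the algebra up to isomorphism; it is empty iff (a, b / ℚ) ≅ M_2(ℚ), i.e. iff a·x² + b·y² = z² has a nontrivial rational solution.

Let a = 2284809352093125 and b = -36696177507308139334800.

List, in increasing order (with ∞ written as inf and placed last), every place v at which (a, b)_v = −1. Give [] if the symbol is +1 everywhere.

[11, 13, 17, 19, 31, 41]

(a, b) ≡ (11615669, -145673) mod (ℚ^×)²; places V = {2, 3, 5, 11, 13, 17, 19, 31, 37, 41, ∞}.
(a,b)_13: α=1, u≡1; β=2, v≡2 (mod 13); (1|13)=+1, (2|13)=-1; sign (−1)^0·+1^2·-1^1 = -1.
(a,b)_2: α=0, β=4; u≡5, v≡7 (mod 8); ε(u)ε(v)=0·1, αω(v)=0·0, βω(u)=4·1; sum ≡ 0  ⇒  +1.
(a,b)_11: α=2, u≡10; β=3, v≡1 (mod 11); (10|11)=-1, (1|11)=+1; sign (−1)^0·-1^3·+1^2 = -1.
(a,b)_31: α=1, u≡28; β=2, v≡26 (mod 31); (28|31)=+1, (26|31)=-1; sign (−1)^0·+1^2·-1^1 = -1.
(a,b)_41: α=1, u≡32; β=1, v≡29 (mod 41); (32|41)=+1, (29|41)=-1; sign (−1)^0·+1^1·-1^1 = -1.
(a,b)_∞: sgn(11615669)=+, sgn(-145673)=−, so +1.
(a,b)_19: α=1, u≡6; β=1, v≡1 (mod 19); (6|19)=+1, (1|19)=+1; sign (−1)^1·+1^1·+1^1 = -1.
(a,b)_5: α=4, u≡4; β=2, v≡3 (mod 5); (4|5)=+1, (3|5)=-1; sign (−1)^0·+1^2·-1^4 = +1.
(a,b)_37: α=1, u≡5; β=2, v≡1 (mod 37); (5|37)=-1, (1|37)=+1; sign (−1)^0·-1^2·+1^1 = +1.
(a,b)_3: α=2, u≡2; β=4, v≡1 (mod 3); (2|3)=-1, (1|3)=+1; sign (−1)^0·-1^4·+1^2 = +1.
(a,b)_17: α=2, u≡7; β=3, v≡16 (mod 17); (7|17)=-1, (16|17)=+1; sign (−1)^0·-1^3·+1^2 = -1.
(11615669, -145673 / ℚ) ramifies at {11, 13, 17, 19, 31, 41}: a division algebra.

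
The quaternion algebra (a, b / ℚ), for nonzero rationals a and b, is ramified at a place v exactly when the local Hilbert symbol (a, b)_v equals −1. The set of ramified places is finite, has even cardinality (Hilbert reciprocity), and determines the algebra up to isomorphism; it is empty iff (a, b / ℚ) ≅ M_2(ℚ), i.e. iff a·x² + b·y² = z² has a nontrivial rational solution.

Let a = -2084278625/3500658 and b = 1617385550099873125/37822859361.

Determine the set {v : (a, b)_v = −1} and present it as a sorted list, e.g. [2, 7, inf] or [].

Mod squares: a ≡ -461890, b ≡ 13. Check v ∈ {∞, 2, 3, 5, 7, 11, 13, 17, 19}.
v=19: a=19^3·(≡10), b=19^6·(≡8) mod 19; (10|19)=-1, (8|19)=-1; (−1)^{3·6·9}·(-1)^6·(-1)^3 = -1.
v=5: a=5^3·(≡2), b=5^4·(≡2) mod 5; (2|5)=-1, (2|5)=-1; (−1)^{3·4·2}·(-1)^4·(-1)^3 = -1.
v=3: a=3^-6·(≡2), b=3^-8·(≡1) mod 3; (2|3)=-1, (1|3)=+1; (−1)^{-6·-8·1}·(-1)^-8·(+1)^-6 = +1.
v=11: a=11^1·(≡6), b=11^4·(≡8) mod 11; (6|11)=-1, (8|11)=-1; (−1)^{1·4·5}·(-1)^4·(-1)^1 = -1.
v=13: a=13^1·(≡1), b=13^1·(≡4) mod 13; (1|13)=+1, (4|13)=+1; (−1)^{1·1·6}·(+1)^1·(+1)^1 = +1.
v=7: a=7^-4·(≡6), b=7^-8·(≡6) mod 7; (6|7)=-1, (6|7)=-1; (−1)^{-4·-8·3}·(-1)^-8·(-1)^-4 = +1.
v=∞: -461890 < 0 and 13 > 0  ⇒  (a,b)_∞ = +1.
v=2: v_2(a)=-1, v_2(b)=0; units ≡ 7, 5 (mod 8); ε·ε+αω+βω = 1·0+-1·1+0·0 ≡ 1  ⇒  (a,b)_2 = -1.
v=17: a=17^1·(≡4), b=17^2·(≡16) mod 17; (4|17)=+1, (16|17)=+1; (−1)^{1·2·8}·(+1)^2·(+1)^1 = +1.
|Ram(-461890, 13)| = 4, even; anisotropic at {2, 5, 11, 19}.

[2, 5, 11, 19]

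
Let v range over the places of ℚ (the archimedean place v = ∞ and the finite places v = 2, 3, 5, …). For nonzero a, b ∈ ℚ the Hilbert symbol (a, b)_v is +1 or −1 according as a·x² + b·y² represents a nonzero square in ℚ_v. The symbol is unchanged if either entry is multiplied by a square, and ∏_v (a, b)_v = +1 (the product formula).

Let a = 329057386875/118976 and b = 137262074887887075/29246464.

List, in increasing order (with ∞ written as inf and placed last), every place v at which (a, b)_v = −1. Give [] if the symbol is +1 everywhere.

[3, 17]

(a, b) ≡ (561, 3) mod (ℚ^×)²; places V = {2, 3, 5, 7, 11, 13, 17, 19, 53, ∞}.
(a,b)_11: α=-1, u≡10; β=0, v≡1 (mod 11); (10|11)=-1, (1|11)=+1; sign (−1)^0·-1^0·+1^-1 = +1.
(a,b)_∞: sgn(561)=+, sgn(3)=+, so +1.
(a,b)_17: α=3, u≡2; β=4, v≡5 (mod 17); (2|17)=+1, (5|17)=-1; sign (−1)^0·+1^4·-1^3 = -1.
(a,b)_7: α=2, u≡2; β=4, v≡6 (mod 7); (2|7)=+1, (6|7)=-1; sign (−1)^0·+1^4·-1^2 = +1.
(a,b)_13: α=-2, u≡11; β=-4, v≡10 (mod 13); (11|13)=-1, (10|13)=+1; sign (−1)^0·-1^-4·+1^-2 = +1.
(a,b)_19: α=0, u≡14; β=2, v≡2 (mod 19); (14|19)=-1, (2|19)=-1; sign (−1)^0·-1^2·-1^0 = +1.
(a,b)_53: α=0, u≡41; β=2, v≡2 (mod 53); (41|53)=-1, (2|53)=-1; sign (−1)^0·-1^2·-1^0 = +1.
(a,b)_5: α=4, u≡4; β=2, v≡2 (mod 5); (4|5)=+1, (2|5)=-1; sign (−1)^0·+1^2·-1^4 = +1.
(a,b)_3: α=7, u≡1; β=3, v≡1 (mod 3); (1|3)=+1, (1|3)=+1; sign (−1)^1·+1^3·+1^7 = -1.
(a,b)_2: α=-6, β=-10; u≡1, v≡3 (mod 8); ε(u)ε(v)=0·1, αω(v)=-6·1, βω(u)=-10·0; sum ≡ 0  ⇒  +1.
Ram(561, 3) = {3, 17}; no ℚ_3-point on the conic.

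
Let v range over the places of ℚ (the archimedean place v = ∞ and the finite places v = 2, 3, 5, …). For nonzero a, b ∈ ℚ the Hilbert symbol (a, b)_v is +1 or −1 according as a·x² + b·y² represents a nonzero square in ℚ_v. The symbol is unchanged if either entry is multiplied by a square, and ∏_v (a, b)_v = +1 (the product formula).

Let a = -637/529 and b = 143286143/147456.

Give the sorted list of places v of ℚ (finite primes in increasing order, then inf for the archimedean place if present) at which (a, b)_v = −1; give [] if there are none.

(a, b) ≡ (-13, 143) mod (ℚ^×)²; places V = {2, 3, 7, 11, 13, 23, ∞}.
(a,b)_13: α=1, u≡9; β=3, v≡5 (mod 13); (9|13)=+1, (5|13)=-1; sign (−1)^0·+1^3·-1^1 = -1.
(a,b)_7: α=2, u≡2; β=2, v≡6 (mod 7); (2|7)=+1, (6|7)=-1; sign (−1)^0·+1^2·-1^2 = +1.
(a,b)_2: α=0, β=-14; u≡3, v≡7 (mod 8); ε(u)ε(v)=1·1, αω(v)=0·0, βω(u)=-14·1; sum ≡ 1  ⇒  -1.
(a,b)_11: α=0, u≡1; β=3, v≡7 (mod 11); (1|11)=+1, (7|11)=-1; sign (−1)^0·+1^3·-1^0 = +1.
(a,b)_∞: sgn(-13)=−, sgn(143)=+, so +1.
(a,b)_23: α=-2, u≡7; β=0, v≡10 (mod 23); (7|23)=-1, (10|23)=-1; sign (−1)^0·-1^0·-1^-2 = +1.
(a,b)_3: α=0, u≡2; β=-2, v≡2 (mod 3); (2|3)=-1, (2|3)=-1; sign (−1)^0·-1^-2·-1^0 = +1.
(-13, 143 / ℚ) ramifies at {2, 13}: a division algebra.

[2, 13]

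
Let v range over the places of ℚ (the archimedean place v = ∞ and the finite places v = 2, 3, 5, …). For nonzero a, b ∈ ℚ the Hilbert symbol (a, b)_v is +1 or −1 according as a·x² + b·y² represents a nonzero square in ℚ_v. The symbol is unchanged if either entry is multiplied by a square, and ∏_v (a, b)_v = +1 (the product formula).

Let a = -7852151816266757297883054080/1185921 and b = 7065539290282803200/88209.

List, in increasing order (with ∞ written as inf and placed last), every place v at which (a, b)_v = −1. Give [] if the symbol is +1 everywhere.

[5, 13, 17, 23, 29, 31]

Mod squares: a ≡ -993395, b ≡ 437. Check v ∈ {∞, 2, 3, 5, 11, 13, 17, 19, 23, 29, 31}.
v=13: a=13^3·(≡12), b=13^2·(≡8) mod 13; (12|13)=+1, (8|13)=-1; (−1)^{3·2·6}·(+1)^2·(-1)^3 = -1.
v=19: a=19^2·(≡1), b=19^1·(≡16) mod 19; (1|19)=+1, (16|19)=+1; (−1)^{2·1·9}·(+1)^1·(+1)^2 = +1.
v=5: a=5^1·(≡4), b=5^2·(≡2) mod 5; (4|5)=+1, (2|5)=-1; (−1)^{1·2·2}·(+1)^2·(-1)^1 = -1.
v=17: a=17^3·(≡12), b=17^2·(≡7) mod 17; (12|17)=-1, (7|17)=-1; (−1)^{3·2·8}·(-1)^2·(-1)^3 = -1.
v=31: a=31^3·(≡14), b=31^2·(≡12) mod 31; (14|31)=+1, (12|31)=-1; (−1)^{3·2·15}·(+1)^2·(-1)^3 = -1.
v=3: a=3^-4·(≡1), b=3^-6·(≡2) mod 3; (1|3)=+1, (2|3)=-1; (−1)^{-4·-6·1}·(+1)^-6·(-1)^-4 = +1.
v=23: a=23^2·(≡17), b=23^1·(≡14) mod 23; (17|23)=-1, (14|23)=-1; (−1)^{2·1·11}·(-1)^1·(-1)^2 = -1.
v=11: a=11^-4·(≡4), b=11^-2·(≡8) mod 11; (4|11)=+1, (8|11)=-1; (−1)^{-4·-2·5}·(+1)^-2·(-1)^-4 = +1.
v=29: a=29^3·(≡4), b=29^2·(≡8) mod 29; (4|29)=+1, (8|29)=-1; (−1)^{3·2·14}·(+1)^2·(-1)^3 = -1.
v=2: v_2(a)=20, v_2(b)=14; units ≡ 5, 5 (mod 8); ε·ε+αω+βω = 0·0+20·1+14·1 ≡ 0  ⇒  (a,b)_2 = +1.
v=∞: -993395 < 0 and 437 > 0  ⇒  (a,b)_∞ = +1.
|Ram(-993395, 437)| = 6, even; anisotropic at {5, 13, 17, 23, 29, 31}.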